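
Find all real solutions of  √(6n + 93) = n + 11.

Square both sides: 6n + 93 = (n + 11)².
Expand and rearrange: n² + 16n + 28 = 0.
Solving gives n = -2 or n = -14.
Check each candidate in the original equation:
  n = -2: √(81) = 9, while n + 11 = 9 — valid.
  n = -14: √(9) = 3, while n + 11 = -3 — extraneous.

n = -2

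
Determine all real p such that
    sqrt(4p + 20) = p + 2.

Square both sides: 4p + 20 = (p + 2)^2.
Expand and rearrange: p^2 - 16 = 0.
Solving gives p = 4 or p = -4.
Check each candidate in the original equation:
  p = 4: sqrt(36) = 6, while p + 2 = 6 — valid.
  p = -4: sqrt(4) = 2, while p + 2 = -2 — extraneous.

p = 4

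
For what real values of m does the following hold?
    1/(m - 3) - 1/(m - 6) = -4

m = 2.7679 or m = 6.2321

Multiply both sides by (m - 3)(m - 6):
(m - 6) - (m - 3) = -4(m - 3)(m - 6).
Expand and collect terms: -4m² + 36m - 69 = 0.
By the quadratic formula, m = (-36 ± √192) / -8, so m ≈ 2.7679 or m ≈ 6.2321.
Neither value makes a denominator zero (m ≠ 3, m ≠ 6), so both are valid.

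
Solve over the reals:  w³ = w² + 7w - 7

w = -2.6458 or w = 1 or w = 2.6458

Rearrange: w³ - w² - 7w + 7 = 0.
Possible rational roots are divisors of 7. Testing w = 1 gives 0, so (w - 1) is a factor.
Divide: w³ - w² - 7w + 7 = (w - 1)(w² - 7).
Apply the quadratic formula to w² - 7 = 0: w = (0 ± √28)/2, i.e. w ≈ 2.6458 or w ≈ -2.6458.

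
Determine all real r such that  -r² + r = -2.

r = -1 or r = 2

Bring every term to one side: -r² + r + 2 = 0.
Factor: -1(r - 2)(r + 1) = 0.
So r = 2 or r = -1.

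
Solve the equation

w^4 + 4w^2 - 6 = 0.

w = -1.0781 or w = 1.0781

Let u = w^2. The equation becomes u^2 + 4u - 6 = 0.
By the quadratic formula, u = -2 + sqrt(10) or u = -sqrt(10) - 2.
w^2 = -2 + sqrt(10) gives w = +/-sqrt(-2 + sqrt(10)) ~= +/-1.0781.
w^2 = -sqrt(10) - 2 < 0 has no real solution.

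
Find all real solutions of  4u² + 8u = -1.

u = -1.866 or u = -0.134

Rearrange to standard form: 4u² + 8u + 1 = 0.
Discriminant: (8)² − 4·4·1 = 48.
Quadratic formula: u = (-8 ± √48) / 8.
So u = -1 + √(3)/2 ≈ -0.134 or u = -1 - √(3)/2 ≈ -1.866.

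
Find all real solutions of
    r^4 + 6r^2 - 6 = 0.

Let u = r^2. The equation becomes u^2 + 6u - 6 = 0.
By the quadratic formula, u = -3 + sqrt(15) or u = -sqrt(15) - 3.
r^2 = -3 + sqrt(15) gives r = +/-sqrt(-3 + sqrt(15)) ~= +/-0.9343.
r^2 = -sqrt(15) - 3 < 0 has no real solution.

r = -0.9343 or r = 0.9343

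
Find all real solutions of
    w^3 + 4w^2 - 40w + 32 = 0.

Possible rational roots are divisors of 32. Testing w = 4 gives 0, so (w - 4) is a factor.
Divide: w^3 + 4w^2 - 40w + 32 = (w - 4)(w^2 + 8w - 8).
Apply the quadratic formula to w^2 + 8w - 8 = 0: w = (-8 +/- sqrt(96))/2, i.e. w ~= 0.899 or w ~= -8.899.

w = -8.899 or w = 0.899 or w = 4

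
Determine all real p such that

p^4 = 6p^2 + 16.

Let u = p^2. The equation becomes u^2 - 6u - 16 = 0.
Factor: (u + 2)(u - 8) = 0, so u = -2 or u = 8.
p^2 = -2 < 0 has no real solution.
p^2 = 8 gives p = +/-2*sqrt(2) ~= +/-2.8284.

p = -2.8284 or p = 2.8284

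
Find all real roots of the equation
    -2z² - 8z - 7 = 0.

z = -2.7071 or z = -1.2929

Discriminant: (-8)² − 4·(-2)·(-7) = 8.
Quadratic formula: z = (8 ± √8) / (-4).
So z = -2 - √(2)/2 ≈ -2.7071 or z = -2 + √(2)/2 ≈ -1.2929.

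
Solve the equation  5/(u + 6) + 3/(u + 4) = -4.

Multiply both sides by (u + 6)(u + 4):
5(u + 4) + 3(u + 6) = -4(u + 6)(u + 4).
Expand and collect terms: -4u² - 48u - 134 = 0.
By the quadratic formula, u = (48 ± √160) / -8, so u ≈ -7.5811 or u ≈ -4.4189.
Neither value makes a denominator zero (u ≠ -6, u ≠ -4), so both are valid.

u = -7.5811 or u = -4.4189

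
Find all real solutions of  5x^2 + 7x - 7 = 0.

Discriminant: (7)^2 - 4*5*(-7) = 189.
Quadratic formula: x = (-7 +/- sqrt(189)) / 10.
So x = -7/10 + 3*sqrt(21)/10 ~= 0.6748 or x = -3*sqrt(21)/10 - 7/10 ~= -2.0748.

x = -2.0748 or x = 0.6748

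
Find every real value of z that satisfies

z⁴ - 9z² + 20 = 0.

Let u = z². The equation becomes u² - 9u + 20 = 0.
Factor: (u - 5)(u - 4) = 0, so u = 5 or u = 4.
z² = 5 gives z = ±√(5) ≈ ±2.2361.
z² = 4 gives z = ±2.

z = -2.2361 or z = -2 or z = 2 or z = 2.2361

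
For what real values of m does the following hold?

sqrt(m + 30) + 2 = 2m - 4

m = 6

Isolate the radical: sqrt(m + 30) = 2m - 6.
Square both sides: m + 30 = (2m - 6)^2.
Expand and rearrange: 4m^2 - 25m + 6 = 0.
Solving gives m = 6 or m = 0.25.
Check each candidate in the original equation:
  m = 6: sqrt(36) = 6, while 2m - 6 = 6 — valid.
  m = 0.25: sqrt(30.25) = 5.5, while 2m - 6 = -5.5 — extraneous.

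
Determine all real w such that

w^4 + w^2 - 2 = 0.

w = -1 or w = 1

Let u = w^2. The equation becomes u^2 + u - 2 = 0.
Factor: (u + 2)(u - 1) = 0, so u = -2 or u = 1.
w^2 = -2 < 0 has no real solution.
w^2 = 1 gives w = +/-1.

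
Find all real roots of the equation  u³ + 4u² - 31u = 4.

u = -7.873 or u = -0.127 or u = 4

Rearrange: u³ + 4u² - 31u - 4 = 0.
Possible rational roots are divisors of -4. Testing u = 4 gives 0, so (u - 4) is a factor.
Divide: u³ + 4u² - 31u - 4 = (u - 4)(u² + 8u + 1).
Apply the quadratic formula to u² + 8u + 1 = 0: u = (-8 ± √60)/2, i.e. u ≈ -0.127 or u ≈ -7.873.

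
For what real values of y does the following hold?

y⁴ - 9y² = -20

Let u = y². The equation becomes u² - 9u + 20 = 0.
Factor: (u - 4)(u - 5) = 0, so u = 4 or u = 5.
y² = 4 gives y = ±2.
y² = 5 gives y = ±√(5) ≈ ±2.2361.

y = -2.2361 or y = -2 or y = 2 or y = 2.2361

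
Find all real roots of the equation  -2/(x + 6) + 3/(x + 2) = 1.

x = -7.2749 or x = 0.2749

Multiply both sides by (x + 6)(x + 2):
-2(x + 2) + 3(x + 6) = (x + 6)(x + 2).
Expand and collect terms: x² + 7x - 2 = 0.
By the quadratic formula, x = (-7 ± √57) / 2, so x ≈ 0.2749 or x ≈ -7.2749.
Neither value makes a denominator zero (x ≠ -6, x ≠ -2), so both are valid.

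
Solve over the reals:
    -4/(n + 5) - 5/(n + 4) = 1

Multiply both sides by (n + 5)(n + 4):
-4(n + 4) - 5(n + 5) = (n + 5)(n + 4).
Expand and collect terms: n² + 18n + 61 = 0.
By the quadratic formula, n = (-18 ± √80) / 2, so n ≈ -4.5279 or n ≈ -13.4721.
Neither value makes a denominator zero (n ≠ -5, n ≠ -4), so both are valid.

n = -13.4721 or n = -4.5279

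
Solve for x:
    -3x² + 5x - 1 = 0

x = 0.2324 or x = 1.4343

Discriminant: (5)² − 4·(-3)·(-1) = 13.
Quadratic formula: x = (-5 ± √13) / (-6).
So x = 5/6 - √(13)/6 ≈ 0.2324 or x = √(13)/6 + 5/6 ≈ 1.4343.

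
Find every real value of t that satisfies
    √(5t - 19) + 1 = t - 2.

Isolate the radical: √(5t - 19) = t - 3.
Square both sides: 5t - 19 = (t - 3)².
Expand and rearrange: t² - 11t + 28 = 0.
Solving gives t = 7 or t = 4.
Check each candidate in the original equation:
  t = 7: √(16) = 4, while t - 3 = 4 — valid.
  t = 4: √(1) = 1, while t - 3 = 1 — valid.

t = 4 or t = 7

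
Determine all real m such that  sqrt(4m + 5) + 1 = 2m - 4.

m = 5

Isolate the radical: sqrt(4m + 5) = 2m - 5.
Square both sides: 4m + 5 = (2m - 5)^2.
Expand and rearrange: 4m^2 - 24m + 20 = 0.
Solving gives m = 5 or m = 1.
Check each candidate in the original equation:
  m = 5: sqrt(25) = 5, while 2m - 5 = 5 — valid.
  m = 1: sqrt(9) = 3, while 2m - 5 = -3 — extraneous.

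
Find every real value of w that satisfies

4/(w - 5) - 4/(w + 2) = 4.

Multiply both sides by (w - 5)(w + 2):
4(w + 2) - 4(w - 5) = 4(w - 5)(w + 2).
Expand and collect terms: 4w² - 12w - 68 = 0.
By the quadratic formula, w = (12 ± √1232) / 8, so w ≈ 5.8875 or w ≈ -2.8875.
Neither value makes a denominator zero (w ≠ 5, w ≠ -2), so both are valid.

w = -2.8875 or w = 5.8875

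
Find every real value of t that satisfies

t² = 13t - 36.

Bring every term to one side: t² - 13t + 36 = 0.
Factor: (t - 4)(t - 9) = 0.
So t = 4 or t = 9.

t = 4 or t = 9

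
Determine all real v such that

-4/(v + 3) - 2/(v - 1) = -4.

v = -2.1375 or v = 1.6375

Multiply both sides by (v + 3)(v - 1):
-4(v - 1) - 2(v + 3) = -4(v + 3)(v - 1).
Expand and collect terms: -4v² - 2v + 14 = 0.
By the quadratic formula, v = (2 ± √228) / -8, so v ≈ -2.1375 or v ≈ 1.6375.
Neither value makes a denominator zero (v ≠ -3, v ≠ 1), so both are valid.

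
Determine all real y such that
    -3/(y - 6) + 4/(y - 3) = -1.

y = 0.3944 or y = 7.6056

Multiply both sides by (y - 6)(y - 3):
-3(y - 3) + 4(y - 6) = -(y - 6)(y - 3).
Expand and collect terms: -y² + 8y - 3 = 0.
By the quadratic formula, y = (-8 ± √52) / -2, so y ≈ 0.3944 or y ≈ 7.6056.
Neither value makes a denominator zero (y ≠ 6, y ≠ 3), so both are valid.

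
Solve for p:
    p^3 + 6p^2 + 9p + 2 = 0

Possible rational roots are divisors of 2. Testing p = -2 gives 0, so (p + 2) is a factor.
Divide: p^3 + 6p^2 + 9p + 2 = (p + 2)(p^2 + 4p + 1).
Apply the quadratic formula to p^2 + 4p + 1 = 0: p = (-4 +/- sqrt(12))/2, i.e. p ~= -0.2679 or p ~= -3.7321.

p = -3.7321 or p = -2 or p = -0.2679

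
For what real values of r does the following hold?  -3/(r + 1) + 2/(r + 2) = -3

r = -2.3874 or r = -0.2792

Multiply both sides by (r + 1)(r + 2):
-3(r + 2) + 2(r + 1) = -3(r + 1)(r + 2).
Expand and collect terms: -3r² - 8r - 2 = 0.
By the quadratic formula, r = (8 ± √40) / -6, so r ≈ -2.3874 or r ≈ -0.2792.
Neither value makes a denominator zero (r ≠ -1, r ≠ -2), so both are valid.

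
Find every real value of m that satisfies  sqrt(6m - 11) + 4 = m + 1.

Isolate the radical: sqrt(6m - 11) = m - 3.
Square both sides: 6m - 11 = (m - 3)^2.
Expand and rearrange: m^2 - 12m + 20 = 0.
Solving gives m = 10 or m = 2.
Check each candidate in the original equation:
  m = 10: sqrt(49) = 7, while m - 3 = 7 — valid.
  m = 2: sqrt(1) = 1, while m - 3 = -1 — extraneous.

m = 10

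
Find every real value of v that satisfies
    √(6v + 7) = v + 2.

v = -1 or v = 3

Square both sides: 6v + 7 = (v + 2)².
Expand and rearrange: v² - 2v - 3 = 0.
Solving gives v = 3 or v = -1.
Check each candidate in the original equation:
  v = 3: √(25) = 5, while v + 2 = 5 — valid.
  v = -1: √(1) = 1, while v + 2 = 1 — valid.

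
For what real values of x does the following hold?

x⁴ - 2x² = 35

x = -2.6458 or x = 2.6458

Let u = x². The equation becomes u² - 2u - 35 = 0.
Factor: (u - 7)(u + 5) = 0, so u = 7 or u = -5.
x² = 7 gives x = ±√(7) ≈ ±2.6458.
x² = -5 < 0 has no real solution.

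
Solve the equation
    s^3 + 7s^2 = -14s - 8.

Rearrange: s^3 + 7s^2 + 14s + 8 = 0.
Possible rational roots are divisors of 8. Testing s = -1 gives 0, so (s + 1) is a factor.
Divide: s^3 + 7s^2 + 14s + 8 = (s + 1)(s^2 + 6s + 8).
Factor the quadratic: s = -2 or s = -4.

s = -4 or s = -2 or s = -1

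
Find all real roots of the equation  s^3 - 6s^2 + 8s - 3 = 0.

Possible rational roots are divisors of -3. Testing s = 1 gives 0, so (s - 1) is a factor.
Divide: s^3 - 6s^2 + 8s - 3 = (s - 1)(s^2 - 5s + 3).
Apply the quadratic formula to s^2 - 5s + 3 = 0: s = (5 +/- sqrt(13))/2, i.e. s ~= 4.3028 or s ~= 0.6972.

s = 0.6972 or s = 1 or s = 4.3028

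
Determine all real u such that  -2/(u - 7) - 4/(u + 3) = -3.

u = -1.761 or u = 7.761

Multiply both sides by (u - 7)(u + 3):
-2(u + 3) - 4(u - 7) = -3(u - 7)(u + 3).
Expand and collect terms: -3u^2 + 18u + 41 = 0.
By the quadratic formula, u = (-18 +/- sqrt(816)) / -6, so u ~= -1.761 or u ~= 7.761.
Neither value makes a denominator zero (u != 7, u != -3), so both are valid.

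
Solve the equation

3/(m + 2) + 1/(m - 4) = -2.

Multiply both sides by (m + 2)(m - 4):
3(m - 4) + (m + 2) = -2(m + 2)(m - 4).
Expand and collect terms: -2m² + 26 = 0.
By the quadratic formula, m = (0 ± √208) / -4, so m ≈ -3.6056 or m ≈ 3.6056.
Neither value makes a denominator zero (m ≠ -2, m ≠ 4), so both are valid.

m = -3.6056 or m = 3.6056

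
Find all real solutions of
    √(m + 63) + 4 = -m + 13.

m = 1

Isolate the radical: √(m + 63) = -m + 9.
Square both sides: m + 63 = (-m + 9)².
Expand and rearrange: m² - 19m + 18 = 0.
Solving gives m = 18 or m = 1.
Check each candidate in the original equation:
  m = 18: √(81) = 9, while -m + 9 = -9 — extraneous.
  m = 1: √(64) = 8, while -m + 9 = 8 — valid.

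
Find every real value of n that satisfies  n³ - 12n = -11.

n = -3.8541 or n = 1 or n = 2.8541

Rearrange: n³ - 12n + 11 = 0.
Possible rational roots are divisors of 11. Testing n = 1 gives 0, so (n - 1) is a factor.
Divide: n³ - 12n + 11 = (n - 1)(n² + n - 11).
Apply the quadratic formula to n² + n - 11 = 0: n = (-1 ± √45)/2, i.e. n ≈ 2.8541 or n ≈ -3.8541.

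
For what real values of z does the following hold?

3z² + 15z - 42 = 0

Factor: 3(z + 7)(z - 2) = 0.
So z = -7 or z = 2.

z = -7 or z = 2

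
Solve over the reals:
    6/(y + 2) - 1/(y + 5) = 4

y = -5.1697 or y = -0.5803

Multiply both sides by (y + 2)(y + 5):
6(y + 5) - (y + 2) = 4(y + 2)(y + 5).
Expand and collect terms: 4y² + 23y + 12 = 0.
By the quadratic formula, y = (-23 ± √337) / 8, so y ≈ -0.5803 or y ≈ -5.1697.
Neither value makes a denominator zero (y ≠ -2, y ≠ -5), so both are valid.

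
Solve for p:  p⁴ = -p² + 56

Let u = p². The equation becomes u² + u - 56 = 0.
Factor: (u - 7)(u + 8) = 0, so u = 7 or u = -8.
p² = 7 gives p = ±√(7) ≈ ±2.6458.
p² = -8 < 0 has no real solution.

p = -2.6458 or p = 2.6458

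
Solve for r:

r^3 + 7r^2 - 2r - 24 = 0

Possible rational roots are divisors of -24. Testing r = -2 gives 0, so (r + 2) is a factor.
Divide: r^3 + 7r^2 - 2r - 24 = (r + 2)(r^2 + 5r - 12).
Apply the quadratic formula to r^2 + 5r - 12 = 0: r = (-5 +/- sqrt(73))/2, i.e. r ~= 1.772 or r ~= -6.772.

r = -6.772 or r = -2 or r = 1.772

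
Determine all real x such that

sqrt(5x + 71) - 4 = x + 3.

x = 2

Isolate the radical: sqrt(5x + 71) = x + 7.
Square both sides: 5x + 71 = (x + 7)^2.
Expand and rearrange: x^2 + 9x - 22 = 0.
Solving gives x = 2 or x = -11.
Check each candidate in the original equation:
  x = 2: sqrt(81) = 9, while x + 7 = 9 — valid.
  x = -11: sqrt(16) = 4, while x + 7 = -4 — extraneous.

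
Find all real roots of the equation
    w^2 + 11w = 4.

Rearrange to standard form: w^2 + 11w - 4 = 0.
Discriminant: (11)^2 - 4*1*(-4) = 137.
Quadratic formula: w = (-11 +/- sqrt(137)) / 2.
So w = -11/2 + sqrt(137)/2 ~= 0.3523 or w = -sqrt(137)/2 - 11/2 ~= -11.3523.

w = -11.3523 or w = 0.3523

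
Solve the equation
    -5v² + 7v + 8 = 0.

Discriminant: (7)² − 4·(-5)·8 = 209.
Quadratic formula: v = (-7 ± √209) / (-10).
So v = 7/10 - √(209)/10 ≈ -0.7457 or v = 7/10 + √(209)/10 ≈ 2.1457.

v = -0.7457 or v = 2.1457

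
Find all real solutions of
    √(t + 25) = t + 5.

Square both sides: t + 25 = (t + 5)².
Expand and rearrange: t² + 9t = 0.
Solving gives t = 0 or t = -9.
Check each candidate in the original equation:
  t = 0: √(25) = 5, while t + 5 = 5 — valid.
  t = -9: √(16) = 4, while t + 5 = -4 — extraneous.

t = 0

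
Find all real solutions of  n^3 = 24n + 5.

Rearrange: n^3 - 24n - 5 = 0.
Possible rational roots are divisors of -5. Testing n = 5 gives 0, so (n - 5) is a factor.
Divide: n^3 - 24n - 5 = (n - 5)(n^2 + 5n + 1).
Apply the quadratic formula to n^2 + 5n + 1 = 0: n = (-5 +/- sqrt(21))/2, i.e. n ~= -0.2087 or n ~= -4.7913.

n = -4.7913 or n = -0.2087 or n = 5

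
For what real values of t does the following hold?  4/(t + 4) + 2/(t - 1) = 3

Multiply both sides by (t + 4)(t - 1):
4(t - 1) + 2(t + 4) = 3(t + 4)(t - 1).
Expand and collect terms: 3t^2 + 3t - 16 = 0.
By the quadratic formula, t = (-3 +/- sqrt(201)) / 6, so t ~= 1.8629 or t ~= -2.8629.
Neither value makes a denominator zero (t != -4, t != 1), so both are valid.

t = -2.8629 or t = 1.8629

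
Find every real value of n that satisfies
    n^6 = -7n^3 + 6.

n = -1.9808 or n = 0.9174

Let u = n^3. The equation becomes u^2 + 7u - 6 = 0.
By the quadratic formula, u = -7/2 + sqrt(73)/2 or u = -sqrt(73)/2 - 7/2.
n^3 = -7/2 + sqrt(73)/2 gives n = (-7/2 + sqrt(73)/2)^(1/3) ~= 0.9174.
n^3 = -sqrt(73)/2 - 7/2 gives n = -(7/2 + sqrt(73)/2)^(1/3) ~= -1.9808.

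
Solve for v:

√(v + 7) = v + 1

v = 2

Square both sides: v + 7 = (v + 1)².
Expand and rearrange: v² + v - 6 = 0.
Solving gives v = 2 or v = -3.
Check each candidate in the original equation:
  v = 2: √(9) = 3, while v + 1 = 3 — valid.
  v = -3: √(4) = 2, while v + 1 = -2 — extraneous.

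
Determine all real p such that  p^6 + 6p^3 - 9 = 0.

Let u = p^3. The equation becomes u^2 + 6u - 9 = 0.
By the quadratic formula, u = -3 + 3*sqrt(2) or u = -3*sqrt(2) - 3.
p^3 = -3 + 3*sqrt(2) gives p = (-3 + 3*sqrt(2))^(1/3) ~= 1.0751.
p^3 = -3*sqrt(2) - 3 gives p = -(3 + 3*sqrt(2))^(1/3) ~= -1.9348.

p = -1.9348 or p = 1.0751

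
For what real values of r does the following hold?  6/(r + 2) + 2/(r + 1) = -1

Multiply both sides by (r + 2)(r + 1):
6(r + 1) + 2(r + 2) = -(r + 2)(r + 1).
Expand and collect terms: -r^2 - 11r - 12 = 0.
By the quadratic formula, r = (11 +/- sqrt(73)) / -2, so r ~= -9.772 or r ~= -1.228.
Neither value makes a denominator zero (r != -2, r != -1), so both are valid.

r = -9.772 or r = -1.228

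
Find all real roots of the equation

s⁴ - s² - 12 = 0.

Let u = s². The equation becomes u² - u - 12 = 0.
Factor: (u - 4)(u + 3) = 0, so u = 4 or u = -3.
s² = 4 gives s = ±2.
s² = -3 < 0 has no real solution.

s = -2 or s = 2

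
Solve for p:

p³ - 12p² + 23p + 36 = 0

Possible rational roots are divisors of 36. Testing p = 4 gives 0, so (p - 4) is a factor.
Divide: p³ - 12p² + 23p + 36 = (p - 4)(p² - 8p - 9).
Factor the quadratic: p = 9 or p = -1.

p = -1 or p = 4 or p = 9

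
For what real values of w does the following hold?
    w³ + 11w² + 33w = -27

w = -6.6458 or w = -3 or w = -1.3542

Rearrange: w³ + 11w² + 33w + 27 = 0.
Possible rational roots are divisors of 27. Testing w = -3 gives 0, so (w + 3) is a factor.
Divide: w³ + 11w² + 33w + 27 = (w + 3)(w² + 8w + 9).
Apply the quadratic formula to w² + 8w + 9 = 0: w = (-8 ± √28)/2, i.e. w ≈ -1.3542 or w ≈ -6.6458.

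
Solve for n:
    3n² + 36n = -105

Bring every term to one side: 3n² + 36n + 105 = 0.
Factor: 3(n + 7)(n + 5) = 0.
So n = -7 or n = -5.

n = -7 or n = -5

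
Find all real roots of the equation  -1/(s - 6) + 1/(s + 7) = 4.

Multiply both sides by (s - 6)(s + 7):
-(s + 7) + (s - 6) = 4(s - 6)(s + 7).
Expand and collect terms: 4s² + 4s - 155 = 0.
By the quadratic formula, s = (-4 ± √2496) / 8, so s ≈ 5.745 or s ≈ -6.745.
Neither value makes a denominator zero (s ≠ 6, s ≠ -7), so both are valid.

s = -6.745 or s = 5.745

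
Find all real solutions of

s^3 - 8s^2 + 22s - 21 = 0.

Possible rational roots are divisors of -21. Testing s = 3 gives 0, so (s - 3) is a factor.
Divide: s^3 - 8s^2 + 22s - 21 = (s - 3)(s^2 - 5s + 7).
The quadratic s^2 - 5s + 7 has discriminant -3 < 0, so no further real roots.

s = 3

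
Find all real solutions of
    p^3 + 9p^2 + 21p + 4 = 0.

Possible rational roots are divisors of 4. Testing p = -4 gives 0, so (p + 4) is a factor.
Divide: p^3 + 9p^2 + 21p + 4 = (p + 4)(p^2 + 5p + 1).
Apply the quadratic formula to p^2 + 5p + 1 = 0: p = (-5 +/- sqrt(21))/2, i.e. p ~= -0.2087 or p ~= -4.7913.

p = -4.7913 or p = -4 or p = -0.2087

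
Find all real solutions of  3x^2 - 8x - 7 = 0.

Discriminant: (-8)^2 - 4*3*(-7) = 148.
Quadratic formula: x = (8 +/- sqrt(148)) / 6.
So x = 4/3 + sqrt(37)/3 ~= 3.3609 or x = 4/3 - sqrt(37)/3 ~= -0.6943.

x = -0.6943 or x = 3.3609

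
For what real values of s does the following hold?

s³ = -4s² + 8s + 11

s = -5.1401 or s = -1 or s = 2.1401

Rearrange: s³ + 4s² - 8s - 11 = 0.
Possible rational roots are divisors of -11. Testing s = -1 gives 0, so (s + 1) is a factor.
Divide: s³ + 4s² - 8s - 11 = (s + 1)(s² + 3s - 11).
Apply the quadratic formula to s² + 3s - 11 = 0: s = (-3 ± √53)/2, i.e. s ≈ 2.1401 or s ≈ -5.1401.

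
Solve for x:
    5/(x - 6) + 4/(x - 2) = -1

Multiply both sides by (x - 6)(x - 2):
5(x - 2) + 4(x - 6) = -(x - 6)(x - 2).
Expand and collect terms: -x^2 - x + 22 = 0.
By the quadratic formula, x = (1 +/- sqrt(89)) / -2, so x ~= -5.217 or x ~= 4.217.
Neither value makes a denominator zero (x != 6, x != 2), so both are valid.

x = -5.217 or x = 4.217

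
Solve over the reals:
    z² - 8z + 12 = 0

z = 2 or z = 6

Factor: (z - 6)(z - 2) = 0.
So z = 6 or z = 2.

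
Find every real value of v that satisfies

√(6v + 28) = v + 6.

v = -4 or v = -2

Square both sides: 6v + 28 = (v + 6)².
Expand and rearrange: v² + 6v + 8 = 0.
Solving gives v = -2 or v = -4.
Check each candidate in the original equation:
  v = -2: √(16) = 4, while v + 6 = 4 — valid.
  v = -4: √(4) = 2, while v + 6 = 2 — valid.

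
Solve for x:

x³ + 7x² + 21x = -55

x = -5

Rearrange: x³ + 7x² + 21x + 55 = 0.
Possible rational roots are divisors of 55. Testing x = -5 gives 0, so (x + 5) is a factor.
Divide: x³ + 7x² + 21x + 55 = (x + 5)(x² + 2x + 11).
The quadratic x² + 2x + 11 has discriminant -40 < 0, so no further real roots.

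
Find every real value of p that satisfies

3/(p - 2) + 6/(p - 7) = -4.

p = 1 or p = 5.75

Multiply both sides by (p - 2)(p - 7):
3(p - 7) + 6(p - 2) = -4(p - 2)(p - 7).
Expand and collect terms: -4p² + 27p - 23 = 0.
Factor or apply the quadratic formula: p = 1 or p = 5.75.
Neither value makes a denominator zero (p ≠ 2, p ≠ 7), so both are valid.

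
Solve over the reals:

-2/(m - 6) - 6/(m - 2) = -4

m = 3.2679 or m = 6.7321

Multiply both sides by (m - 6)(m - 2):
-2(m - 2) - 6(m - 6) = -4(m - 6)(m - 2).
Expand and collect terms: -4m^2 + 40m - 88 = 0.
By the quadratic formula, m = (-40 +/- sqrt(192)) / -8, so m ~= 3.2679 or m ~= 6.7321.
Neither value makes a denominator zero (m != 6, m != 2), so both are valid.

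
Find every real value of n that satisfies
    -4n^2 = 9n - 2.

n = -2.4538 or n = 0.2038

Rearrange to standard form: -4n^2 - 9n + 2 = 0.
Discriminant: (-9)^2 - 4*(-4)*2 = 113.
Quadratic formula: n = (9 +/- sqrt(113)) / (-8).
So n = -sqrt(113)/8 - 9/8 ~= -2.4538 or n = -9/8 + sqrt(113)/8 ~= 0.2038.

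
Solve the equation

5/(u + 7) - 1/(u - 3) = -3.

Multiply both sides by (u + 7)(u - 3):
5(u - 3) - (u + 7) = -3(u + 7)(u - 3).
Expand and collect terms: -3u² - 16u + 85 = 0.
By the quadratic formula, u = (16 ± √1276) / -6, so u ≈ -8.6202 or u ≈ 3.2869.
Neither value makes a denominator zero (u ≠ -7, u ≠ 3), so both are valid.

u = -8.6202 or u = 3.2869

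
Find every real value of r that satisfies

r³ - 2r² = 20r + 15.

r = -3 or r = -0.8541 or r = 5.8541

Rearrange: r³ - 2r² - 20r - 15 = 0.
Possible rational roots are divisors of -15. Testing r = -3 gives 0, so (r + 3) is a factor.
Divide: r³ - 2r² - 20r - 15 = (r + 3)(r² - 5r - 5).
Apply the quadratic formula to r² - 5r - 5 = 0: r = (5 ± √45)/2, i.e. r ≈ 5.8541 or r ≈ -0.8541.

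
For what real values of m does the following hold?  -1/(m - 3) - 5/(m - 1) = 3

m = -0.8257 or m = 2.8257

Multiply both sides by (m - 3)(m - 1):
-(m - 1) - 5(m - 3) = 3(m - 3)(m - 1).
Expand and collect terms: 3m^2 - 6m - 7 = 0.
By the quadratic formula, m = (6 +/- sqrt(120)) / 6, so m ~= 2.8257 or m ~= -0.8257.
Neither value makes a denominator zero (m != 3, m != 1), so both are valid.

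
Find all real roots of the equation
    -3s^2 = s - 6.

Rearrange to standard form: -3s^2 - s + 6 = 0.
Discriminant: (-1)^2 - 4*(-3)*6 = 73.
Quadratic formula: s = (1 +/- sqrt(73)) / (-6).
So s = -sqrt(73)/6 - 1/6 ~= -1.5907 or s = -1/6 + sqrt(73)/6 ~= 1.2573.

s = -1.5907 or s = 1.2573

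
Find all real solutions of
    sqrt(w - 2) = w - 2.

Square both sides: w - 2 = (w - 2)^2.
Expand and rearrange: w^2 - 5w + 6 = 0.
Solving gives w = 3 or w = 2.
Check each candidate in the original equation:
  w = 3: sqrt(1) = 1, while w - 2 = 1 — valid.
  w = 2: sqrt(0) = 0, while w - 2 = 0 — valid.

w = 2 or w = 3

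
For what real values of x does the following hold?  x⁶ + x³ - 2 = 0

Let u = x³. The equation becomes u² + u - 2 = 0.
Factor: (u - 1)(u + 2) = 0, so u = 1 or u = -2.
x³ = 1 gives x = 1.
x³ = -2 gives x = -∛(2) ≈ -1.2599.

x = -1.2599 or x = 1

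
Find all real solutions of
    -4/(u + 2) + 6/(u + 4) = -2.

u = -6 or u = -1

Multiply both sides by (u + 2)(u + 4):
-4(u + 4) + 6(u + 2) = -2(u + 2)(u + 4).
Expand and collect terms: -2u^2 - 14u - 12 = 0.
Factor or apply the quadratic formula: u = -6 or u = -1.
Neither value makes a denominator zero (u != -2, u != -4), so both are valid.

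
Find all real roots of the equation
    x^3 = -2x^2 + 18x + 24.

Rearrange: x^3 + 2x^2 - 18x - 24 = 0.
Possible rational roots are divisors of -24. Testing x = 4 gives 0, so (x - 4) is a factor.
Divide: x^3 + 2x^2 - 18x - 24 = (x - 4)(x^2 + 6x + 6).
Apply the quadratic formula to x^2 + 6x + 6 = 0: x = (-6 +/- sqrt(12))/2, i.e. x ~= -1.2679 or x ~= -4.7321.

x = -4.7321 or x = -1.2679 or x = 4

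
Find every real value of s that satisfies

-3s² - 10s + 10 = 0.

s = -4.1387 or s = 0.8054

Discriminant: (-10)² − 4·(-3)·10 = 220.
Quadratic formula: s = (10 ± √220) / (-6).
So s = -√(55)/3 - 5/3 ≈ -4.1387 or s = -5/3 + √(55)/3 ≈ 0.8054.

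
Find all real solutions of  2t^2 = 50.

t = -5 or t = 5

Bring every term to one side: 2t^2 - 50 = 0.
Factor: 2(t + 5)(t - 5) = 0.
So t = -5 or t = 5.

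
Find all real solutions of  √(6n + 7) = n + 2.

Square both sides: 6n + 7 = (n + 2)².
Expand and rearrange: n² - 2n - 3 = 0.
Solving gives n = 3 or n = -1.
Check each candidate in the original equation:
  n = 3: √(25) = 5, while n + 2 = 5 — valid.
  n = -1: √(1) = 1, while n + 2 = 1 — valid.

n = -1 or n = 3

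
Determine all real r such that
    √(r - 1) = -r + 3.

r = 2

Square both sides: r - 1 = (-r + 3)².
Expand and rearrange: r² - 7r + 10 = 0.
Solving gives r = 5 or r = 2.
Check each candidate in the original equation:
  r = 5: √(4) = 2, while -r + 3 = -2 — extraneous.
  r = 2: √(1) = 1, while -r + 3 = 1 — valid.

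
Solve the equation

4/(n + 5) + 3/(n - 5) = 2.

n = -3.3059 or n = 6.8059

Multiply both sides by (n + 5)(n - 5):
4(n - 5) + 3(n + 5) = 2(n + 5)(n - 5).
Expand and collect terms: 2n² - 7n - 45 = 0.
By the quadratic formula, n = (7 ± √409) / 4, so n ≈ 6.8059 or n ≈ -3.3059.
Neither value makes a denominator zero (n ≠ -5, n ≠ 5), so both are valid.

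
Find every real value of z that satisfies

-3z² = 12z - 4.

Rearrange to standard form: -3z² - 12z + 4 = 0.
Discriminant: (-12)² − 4·(-3)·4 = 192.
Quadratic formula: z = (12 ± √192) / (-6).
So z = -4·√(3)/3 - 2 ≈ -4.3094 or z = -2 + 4·√(3)/3 ≈ 0.3094.

z = -4.3094 or z = 0.3094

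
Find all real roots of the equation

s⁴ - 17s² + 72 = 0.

Let u = s². The equation becomes u² - 17u + 72 = 0.
Factor: (u - 8)(u - 9) = 0, so u = 8 or u = 9.
s² = 8 gives s = ±2·√(2) ≈ ±2.8284.
s² = 9 gives s = ±3.

s = -3 or s = -2.8284 or s = 2.8284 or s = 3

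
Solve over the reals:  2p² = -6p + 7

Rearrange to standard form: 2p² + 6p - 7 = 0.
Discriminant: (6)² − 4·2·(-7) = 92.
Quadratic formula: p = (-6 ± √92) / 4.
So p = -3/2 + √(23)/2 ≈ 0.8979 or p = -√(23)/2 - 3/2 ≈ -3.8979.

p = -3.8979 or p = 0.8979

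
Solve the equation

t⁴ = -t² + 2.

Let u = t². The equation becomes u² + u - 2 = 0.
Factor: (u - 1)(u + 2) = 0, so u = 1 or u = -2.
t² = 1 gives t = ±1.
t² = -2 < 0 has no real solution.

t = -1 or t = 1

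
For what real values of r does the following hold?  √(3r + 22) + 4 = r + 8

r = 1

Isolate the radical: √(3r + 22) = r + 4.
Square both sides: 3r + 22 = (r + 4)².
Expand and rearrange: r² + 5r - 6 = 0.
Solving gives r = 1 or r = -6.
Check each candidate in the original equation:
  r = 1: √(25) = 5, while r + 4 = 5 — valid.
  r = -6: √(4) = 2, while r + 4 = -2 — extraneous.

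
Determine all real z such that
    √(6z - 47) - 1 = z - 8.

Isolate the radical: √(6z - 47) = z - 7.
Square both sides: 6z - 47 = (z - 7)².
Expand and rearrange: z² - 20z + 96 = 0.
Solving gives z = 12 or z = 8.
Check each candidate in the original equation:
  z = 12: √(25) = 5, while z - 7 = 5 — valid.
  z = 8: √(1) = 1, while z - 7 = 1 — valid.

z = 8 or z = 12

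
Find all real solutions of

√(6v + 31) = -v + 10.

Square both sides: 6v + 31 = (-v + 10)².
Expand and rearrange: v² - 26v + 69 = 0.
Solving gives v = 23 or v = 3.
Check each candidate in the original equation:
  v = 23: √(169) = 13, while -v + 10 = -13 — extraneous.
  v = 3: √(49) = 7, while -v + 10 = 7 — valid.

v = 3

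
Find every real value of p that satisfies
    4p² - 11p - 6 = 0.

p = -0.4664 or p = 3.2164

Discriminant: (-11)² − 4·4·(-6) = 217.
Quadratic formula: p = (11 ± √217) / 8.
So p = 11/8 + √(217)/8 ≈ 3.2164 or p = 11/8 - √(217)/8 ≈ -0.4664.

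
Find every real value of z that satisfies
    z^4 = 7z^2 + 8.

z = -2.8284 or z = 2.8284

Let u = z^2. The equation becomes u^2 - 7u - 8 = 0.
Factor: (u - 8)(u + 1) = 0, so u = 8 or u = -1.
z^2 = 8 gives z = +/-2*sqrt(2) ~= +/-2.8284.
z^2 = -1 < 0 has no real solution.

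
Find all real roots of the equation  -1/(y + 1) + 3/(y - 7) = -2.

Multiply both sides by (y + 1)(y - 7):
-(y - 7) + 3(y + 1) = -2(y + 1)(y - 7).
Expand and collect terms: -2y² + 10y + 4 = 0.
By the quadratic formula, y = (-10 ± √132) / -4, so y ≈ -0.3723 or y ≈ 5.3723.
Neither value makes a denominator zero (y ≠ -1, y ≠ 7), so both are valid.

y = -0.3723 or y = 5.3723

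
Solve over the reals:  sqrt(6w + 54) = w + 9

w = -9 or w = -3

Square both sides: 6w + 54 = (w + 9)^2.
Expand and rearrange: w^2 + 12w + 27 = 0.
Solving gives w = -3 or w = -9.
Check each candidate in the original equation:
  w = -3: sqrt(36) = 6, while w + 9 = 6 — valid.
  w = -9: sqrt(0) = 0, while w + 9 = 0 — valid.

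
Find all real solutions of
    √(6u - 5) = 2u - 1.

Square both sides: 6u - 5 = (2u - 1)².
Expand and rearrange: 4u² - 10u + 6 = 0.
Solving gives u = 1.5 or u = 1.
Check each candidate in the original equation:
  u = 1.5: √(4) = 2, while 2u - 1 = 2 — valid.
  u = 1: √(1) = 1, while 2u - 1 = 1 — valid.

u = 1 or u = 1.5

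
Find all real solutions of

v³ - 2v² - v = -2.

v = -1 or v = 1 or v = 2

Rearrange: v³ - 2v² - v + 2 = 0.
Possible rational roots are divisors of 2. Testing v = -1 gives 0, so (v + 1) is a factor.
Divide: v³ - 2v² - v + 2 = (v + 1)(v² - 3v + 2).
Factor the quadratic: v = 2 or v = 1.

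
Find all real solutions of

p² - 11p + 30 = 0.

Factor: (p - 6)(p - 5) = 0.
So p = 6 or p = 5.

p = 5 or p = 6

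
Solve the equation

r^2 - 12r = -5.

Rearrange to standard form: r^2 - 12r + 5 = 0.
Discriminant: (-12)^2 - 4*1*5 = 124.
Quadratic formula: r = (12 +/- sqrt(124)) / 2.
So r = sqrt(31) + 6 ~= 11.5678 or r = 6 - sqrt(31) ~= 0.4322.

r = 0.4322 or r = 11.5678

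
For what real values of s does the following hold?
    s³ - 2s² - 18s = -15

Rearrange: s³ - 2s² - 18s + 15 = 0.
Possible rational roots are divisors of 15. Testing s = 5 gives 0, so (s - 5) is a factor.
Divide: s³ - 2s² - 18s + 15 = (s - 5)(s² + 3s - 3).
Apply the quadratic formula to s² + 3s - 3 = 0: s = (-3 ± √21)/2, i.e. s ≈ 0.7913 or s ≈ -3.7913.

s = -3.7913 or s = 0.7913 or s = 5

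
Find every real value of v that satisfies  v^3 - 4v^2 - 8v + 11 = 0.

v = -2.1401 or v = 1 or v = 5.1401

Possible rational roots are divisors of 11. Testing v = 1 gives 0, so (v - 1) is a factor.
Divide: v^3 - 4v^2 - 8v + 11 = (v - 1)(v^2 - 3v - 11).
Apply the quadratic formula to v^2 - 3v - 11 = 0: v = (3 +/- sqrt(53))/2, i.e. v ~= 5.1401 or v ~= -2.1401.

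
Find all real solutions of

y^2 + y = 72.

Bring every term to one side: y^2 + y - 72 = 0.
Factor: (y + 9)(y - 8) = 0.
So y = -9 or y = 8.

y = -9 or y = 8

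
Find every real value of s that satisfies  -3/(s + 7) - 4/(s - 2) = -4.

s = -6.3304 or s = 3.0804

Multiply both sides by (s + 7)(s - 2):
-3(s - 2) - 4(s + 7) = -4(s + 7)(s - 2).
Expand and collect terms: -4s² - 13s + 78 = 0.
By the quadratic formula, s = (13 ± √1417) / -8, so s ≈ -6.3304 or s ≈ 3.0804.
Neither value makes a denominator zero (s ≠ -7, s ≠ 2), so both are valid.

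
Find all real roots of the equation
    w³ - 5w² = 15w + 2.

Rearrange: w³ - 5w² - 15w - 2 = 0.
Possible rational roots are divisors of -2. Testing w = -2 gives 0, so (w + 2) is a factor.
Divide: w³ - 5w² - 15w - 2 = (w + 2)(w² - 7w - 1).
Apply the quadratic formula to w² - 7w - 1 = 0: w = (7 ± √53)/2, i.e. w ≈ 7.1401 or w ≈ -0.1401.

w = -2 or w = -0.1401 or w = 7.1401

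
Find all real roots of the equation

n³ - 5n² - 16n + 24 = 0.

Possible rational roots are divisors of 24. Testing n = -3 gives 0, so (n + 3) is a factor.
Divide: n³ - 5n² - 16n + 24 = (n + 3)(n² - 8n + 8).
Apply the quadratic formula to n² - 8n + 8 = 0: n = (8 ± √32)/2, i.e. n ≈ 6.8284 or n ≈ 1.1716.

n = -3 or n = 1.1716 or n = 6.8284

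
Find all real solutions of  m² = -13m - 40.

m = -8 or m = -5

Bring every term to one side: m² + 13m + 40 = 0.
Factor: (m + 5)(m + 8) = 0.
So m = -5 or m = -8.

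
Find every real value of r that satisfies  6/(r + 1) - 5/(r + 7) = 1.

r = -10 or r = 3

Multiply both sides by (r + 1)(r + 7):
6(r + 7) - 5(r + 1) = (r + 1)(r + 7).
Expand and collect terms: r² + 7r - 30 = 0.
Factor or apply the quadratic formula: r = 3 or r = -10.
Neither value makes a denominator zero (r ≠ -1, r ≠ -7), so both are valid.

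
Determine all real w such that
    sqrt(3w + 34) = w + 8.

w = -3

Square both sides: 3w + 34 = (w + 8)^2.
Expand and rearrange: w^2 + 13w + 30 = 0.
Solving gives w = -3 or w = -10.
Check each candidate in the original equation:
  w = -3: sqrt(25) = 5, while w + 8 = 5 — valid.
  w = -10: sqrt(4) = 2, while w + 8 = -2 — extraneous.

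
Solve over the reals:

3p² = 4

p = -1.1547 or p = 1.1547

Rearrange to standard form: 3p² - 4 = 0.
Discriminant: (0)² − 4·3·(-4) = 48.
Quadratic formula: p = (0 ± √48) / 6.
So p = 2·√(3)/3 ≈ 1.1547 or p = -2·√(3)/3 ≈ -1.1547.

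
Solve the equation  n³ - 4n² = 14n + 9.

n = -1.4051 or n = -1 or n = 6.4051

Rearrange: n³ - 4n² - 14n - 9 = 0.
Possible rational roots are divisors of -9. Testing n = -1 gives 0, so (n + 1) is a factor.
Divide: n³ - 4n² - 14n - 9 = (n + 1)(n² - 5n - 9).
Apply the quadratic formula to n² - 5n - 9 = 0: n = (5 ± √61)/2, i.e. n ≈ 6.4051 or n ≈ -1.4051.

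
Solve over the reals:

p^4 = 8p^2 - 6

p = -2.6762 or p = -0.9153 or p = 0.9153 or p = 2.6762

Let u = p^2. The equation becomes u^2 - 8u + 6 = 0.
By the quadratic formula, u = sqrt(10) + 4 or u = 4 - sqrt(10).
p^2 = sqrt(10) + 4 gives p = +/-sqrt(sqrt(10) + 4) ~= +/-2.6762.
p^2 = 4 - sqrt(10) gives p = +/-sqrt(4 - sqrt(10)) ~= +/-0.9153.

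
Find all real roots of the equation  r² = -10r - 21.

r = -7 or r = -3

Bring every term to one side: r² + 10r + 21 = 0.
Factor: (r + 3)(r + 7) = 0.
So r = -3 or r = -7.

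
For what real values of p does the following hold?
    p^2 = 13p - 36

p = 4 or p = 9

Bring every term to one side: p^2 - 13p + 36 = 0.
Factor: (p - 9)(p - 4) = 0.
So p = 9 or p = 4.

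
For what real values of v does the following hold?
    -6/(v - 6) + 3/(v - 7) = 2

Multiply both sides by (v - 6)(v - 7):
-6(v - 7) + 3(v - 6) = 2(v - 6)(v - 7).
Expand and collect terms: 2v^2 - 23v + 60 = 0.
Factor or apply the quadratic formula: v = 7.5 or v = 4.
Neither value makes a denominator zero (v != 6, v != 7), so both are valid.

v = 4 or v = 7.5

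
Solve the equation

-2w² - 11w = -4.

Rearrange to standard form: -2w² - 11w + 4 = 0.
Discriminant: (-11)² − 4·(-2)·4 = 153.
Quadratic formula: w = (11 ± √153) / (-4).
So w = -3·√(17)/4 - 11/4 ≈ -5.8423 or w = -11/4 + 3·√(17)/4 ≈ 0.3423.

w = -5.8423 or w = 0.3423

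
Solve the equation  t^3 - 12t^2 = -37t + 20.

t = 0.6834 or t = 4 or t = 7.3166

Rearrange: t^3 - 12t^2 + 37t - 20 = 0.
Possible rational roots are divisors of -20. Testing t = 4 gives 0, so (t - 4) is a factor.
Divide: t^3 - 12t^2 + 37t - 20 = (t - 4)(t^2 - 8t + 5).
Apply the quadratic formula to t^2 - 8t + 5 = 0: t = (8 +/- sqrt(44))/2, i.e. t ~= 7.3166 or t ~= 0.6834.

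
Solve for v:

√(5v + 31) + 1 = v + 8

v = -6 or v = -3

Isolate the radical: √(5v + 31) = v + 7.
Square both sides: 5v + 31 = (v + 7)².
Expand and rearrange: v² + 9v + 18 = 0.
Solving gives v = -3 or v = -6.
Check each candidate in the original equation:
  v = -3: √(16) = 4, while v + 7 = 4 — valid.
  v = -6: √(1) = 1, while v + 7 = 1 — valid.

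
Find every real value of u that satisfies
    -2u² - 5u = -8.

u = -3.6085 or u = 1.1085

Rearrange to standard form: -2u² - 5u + 8 = 0.
Discriminant: (-5)² − 4·(-2)·8 = 89.
Quadratic formula: u = (5 ± √89) / (-4).
So u = -√(89)/4 - 5/4 ≈ -3.6085 or u = -5/4 + √(89)/4 ≈ 1.1085.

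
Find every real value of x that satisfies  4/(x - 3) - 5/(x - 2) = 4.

x = 1.1958 or x = 3.5542

Multiply both sides by (x - 3)(x - 2):
4(x - 2) - 5(x - 3) = 4(x - 3)(x - 2).
Expand and collect terms: 4x² - 19x + 17 = 0.
By the quadratic formula, x = (19 ± √89) / 8, so x ≈ 3.5542 or x ≈ 1.1958.
Neither value makes a denominator zero (x ≠ 3, x ≠ 2), so both are valid.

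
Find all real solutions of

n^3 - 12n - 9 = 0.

n = -3 or n = -0.7913 or n = 3.7913

Possible rational roots are divisors of -9. Testing n = -3 gives 0, so (n + 3) is a factor.
Divide: n^3 - 12n - 9 = (n + 3)(n^2 - 3n - 3).
Apply the quadratic formula to n^2 - 3n - 3 = 0: n = (3 +/- sqrt(21))/2, i.e. n ~= 3.7913 or n ~= -0.7913.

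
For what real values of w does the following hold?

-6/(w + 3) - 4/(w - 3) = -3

Multiply both sides by (w + 3)(w - 3):
-6(w - 3) - 4(w + 3) = -3(w + 3)(w - 3).
Expand and collect terms: -3w² + 10w + 21 = 0.
By the quadratic formula, w = (-10 ± √352) / -6, so w ≈ -1.4603 or w ≈ 4.7936.
Neither value makes a denominator zero (w ≠ -3, w ≠ 3), so both are valid.

w = -1.4603 or w = 4.7936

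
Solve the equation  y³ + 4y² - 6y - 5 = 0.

y = -5 or y = -0.618 or y = 1.618

Possible rational roots are divisors of -5. Testing y = -5 gives 0, so (y + 5) is a factor.
Divide: y³ + 4y² - 6y - 5 = (y + 5)(y² - y - 1).
Apply the quadratic formula to y² - y - 1 = 0: y = (1 ± √5)/2, i.e. y ≈ 1.618 or y ≈ -0.618.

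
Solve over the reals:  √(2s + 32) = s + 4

s = 2

Square both sides: 2s + 32 = (s + 4)².
Expand and rearrange: s² + 6s - 16 = 0.
Solving gives s = 2 or s = -8.
Check each candidate in the original equation:
  s = 2: √(36) = 6, while s + 4 = 6 — valid.
  s = -8: √(16) = 4, while s + 4 = -4 — extraneous.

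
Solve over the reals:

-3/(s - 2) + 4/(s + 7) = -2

s = -8.7552 or s = 3.2552

Multiply both sides by (s - 2)(s + 7):
-3(s + 7) + 4(s - 2) = -2(s - 2)(s + 7).
Expand and collect terms: -2s² - 11s + 57 = 0.
By the quadratic formula, s = (11 ± √577) / -4, so s ≈ -8.7552 or s ≈ 3.2552.
Neither value makes a denominator zero (s ≠ 2, s ≠ -7), so both are valid.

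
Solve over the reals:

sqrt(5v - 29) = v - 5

v = 6 or v = 9

Square both sides: 5v - 29 = (v - 5)^2.
Expand and rearrange: v^2 - 15v + 54 = 0.
Solving gives v = 9 or v = 6.
Check each candidate in the original equation:
  v = 9: sqrt(16) = 4, while v - 5 = 4 — valid.
  v = 6: sqrt(1) = 1, while v - 5 = 1 — valid.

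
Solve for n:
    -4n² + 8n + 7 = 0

Discriminant: (8)² − 4·(-4)·7 = 176.
Quadratic formula: n = (-8 ± √176) / (-8).
So n = 1 - √(11)/2 ≈ -0.6583 or n = 1 + √(11)/2 ≈ 2.6583.

n = -0.6583 or n = 2.6583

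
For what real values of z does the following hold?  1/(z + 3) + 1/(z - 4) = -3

Multiply both sides by (z + 3)(z - 4):
(z - 4) + (z + 3) = -3(z + 3)(z - 4).
Expand and collect terms: -3z² + z + 37 = 0.
By the quadratic formula, z = (-1 ± √445) / -6, so z ≈ -3.3492 or z ≈ 3.6825.
Neither value makes a denominator zero (z ≠ -3, z ≠ 4), so both are valid.

z = -3.3492 or z = 3.6825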